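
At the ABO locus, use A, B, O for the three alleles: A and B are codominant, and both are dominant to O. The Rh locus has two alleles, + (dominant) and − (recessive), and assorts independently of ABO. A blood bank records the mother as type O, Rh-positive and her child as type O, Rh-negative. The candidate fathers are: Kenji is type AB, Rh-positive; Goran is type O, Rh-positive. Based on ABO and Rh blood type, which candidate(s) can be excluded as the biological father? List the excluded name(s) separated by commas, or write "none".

A candidate is excluded only if no genotype consistent with his phenotype could produce a type O, Rh-negative child with a type O, Rh-positive mother.
Kenji (type AB, Rh+): no genotype consistent with that phenotype can produce a type-O Rh- child with a type-O mother.

Kenji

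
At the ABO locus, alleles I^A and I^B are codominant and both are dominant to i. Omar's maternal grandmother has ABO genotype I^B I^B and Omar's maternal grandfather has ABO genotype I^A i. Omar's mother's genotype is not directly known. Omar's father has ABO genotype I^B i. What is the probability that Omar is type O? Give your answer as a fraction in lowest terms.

Omar's mother's ABO genotype from I^B I^B × I^A i: 1/2 I^A I^B, 1/2 I^B i.
Crossing each possibility with the father I^B i and summing P(type O): 1/2·0 + 1/2·1/4 = 1/8.

1/8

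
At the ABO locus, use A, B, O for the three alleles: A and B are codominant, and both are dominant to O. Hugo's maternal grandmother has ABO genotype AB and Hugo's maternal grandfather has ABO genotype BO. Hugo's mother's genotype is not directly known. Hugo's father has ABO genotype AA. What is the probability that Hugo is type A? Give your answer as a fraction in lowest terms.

Hugo's mother's ABO genotype from AB × BO: 1/4 AB, 1/4 AO, 1/4 BB, 1/4 BO.
Crossing each possibility with the father AA and summing P(type A): 1/4·1/2 + 1/4·1 + 1/4·0 + 1/4·1/2 = 1/2.

1/2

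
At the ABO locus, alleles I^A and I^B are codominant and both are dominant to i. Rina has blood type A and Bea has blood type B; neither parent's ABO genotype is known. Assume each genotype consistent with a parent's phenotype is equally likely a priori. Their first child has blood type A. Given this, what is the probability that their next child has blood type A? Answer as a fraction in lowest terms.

5/12

Possible genotypes: Rina ∈ {I^A I^A, I^A i}; Bea ∈ {I^B I^B, I^B i}.
Weight each parental genotype pair by prior × P(type-A child):
  I^A I^A × I^B i: posterior weight 2/3; P(next child type A) = 1/2.
  I^A i × I^B i: posterior weight 1/3; P(next child type A) = 1/4.
Weighted sum = 5/12.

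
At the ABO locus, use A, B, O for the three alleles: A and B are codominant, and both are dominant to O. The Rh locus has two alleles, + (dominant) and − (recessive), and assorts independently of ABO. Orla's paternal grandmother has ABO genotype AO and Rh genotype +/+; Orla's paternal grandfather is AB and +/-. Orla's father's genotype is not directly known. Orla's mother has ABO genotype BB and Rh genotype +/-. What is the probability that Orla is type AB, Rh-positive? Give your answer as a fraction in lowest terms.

7/16

Orla's father's ABO genotype from AO × AB: 1/4 AA, 1/4 AB, 1/4 AO, 1/4 BO.
Crossing each possibility with the mother BB and summing P(type AB): 1/4·1 + 1/4·1/2 + 1/4·1/2 + 1/4·0 = 1/2.
Similarly for Rh via the father's Rh distribution: P(Rh+) = 7/8.
Independent loci: 1/2 × 7/8 = 7/16.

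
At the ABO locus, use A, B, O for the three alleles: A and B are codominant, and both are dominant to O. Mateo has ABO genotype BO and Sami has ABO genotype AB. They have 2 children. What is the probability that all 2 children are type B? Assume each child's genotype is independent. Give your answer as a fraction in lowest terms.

1/4

ABO cross BO × AB → 1/4 A, 1/2 B, 1/4 AB.
So P(type B) = 1/2 per child.
All 2 independent: (1/2)^2 = 1/4.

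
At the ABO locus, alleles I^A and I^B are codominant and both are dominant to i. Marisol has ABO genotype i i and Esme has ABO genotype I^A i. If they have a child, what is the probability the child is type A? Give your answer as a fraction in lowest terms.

ABO cross i i × I^A i → offspring phenotypes: 1/2 O, 1/2 A.
So P(type A) = 1/2.

1/2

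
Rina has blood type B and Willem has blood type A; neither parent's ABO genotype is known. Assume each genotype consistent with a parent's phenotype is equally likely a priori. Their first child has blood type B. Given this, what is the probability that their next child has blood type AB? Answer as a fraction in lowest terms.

5/12

Possible genotypes: Rina ∈ {I^B I^B, I^B i}; Willem ∈ {I^A I^A, I^A i}.
Weight each parental genotype pair by prior × P(type-B child):
  I^B I^B × I^A i: posterior weight 2/3; P(next child type AB) = 1/2.
  I^B i × I^A i: posterior weight 1/3; P(next child type AB) = 1/4.
Weighted sum = 5/12.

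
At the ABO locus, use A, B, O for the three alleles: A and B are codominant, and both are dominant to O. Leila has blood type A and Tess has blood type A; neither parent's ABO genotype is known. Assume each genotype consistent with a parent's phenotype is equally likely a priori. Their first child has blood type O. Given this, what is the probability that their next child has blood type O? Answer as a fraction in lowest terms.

Possible genotypes: Leila ∈ {AA, AO}; Tess ∈ {AA, AO}.
Weight each parental genotype pair by prior × P(type-O child):
  AO × AO: posterior weight 1; P(next child type O) = 1/4.
Weighted sum = 1/4.

1/4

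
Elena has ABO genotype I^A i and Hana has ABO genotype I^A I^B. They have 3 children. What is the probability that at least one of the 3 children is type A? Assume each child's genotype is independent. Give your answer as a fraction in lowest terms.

7/8

ABO cross I^A i × I^A I^B → 1/2 A, 1/4 B, 1/4 AB.
So P(type A) = 1/2 per child.
P(none) = (1/2)^3 = 1/8; P(at least one) = 1 − 1/8 = 7/8.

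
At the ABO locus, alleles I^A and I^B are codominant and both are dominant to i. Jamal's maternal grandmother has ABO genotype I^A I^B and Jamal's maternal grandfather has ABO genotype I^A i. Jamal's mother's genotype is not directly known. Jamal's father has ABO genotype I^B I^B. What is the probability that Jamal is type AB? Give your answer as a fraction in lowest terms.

Jamal's mother's ABO genotype from I^A I^B × I^A i: 1/4 I^A I^A, 1/4 I^A I^B, 1/4 I^A i, 1/4 I^B i.
Crossing each possibility with the father I^B I^B and summing P(type AB): 1/4·1 + 1/4·1/2 + 1/4·1/2 + 1/4·0 = 1/2.

1/2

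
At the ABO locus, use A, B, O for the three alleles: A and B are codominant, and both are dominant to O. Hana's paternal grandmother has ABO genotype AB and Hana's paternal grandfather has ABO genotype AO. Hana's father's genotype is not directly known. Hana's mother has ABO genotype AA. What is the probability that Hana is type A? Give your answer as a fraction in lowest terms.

Hana's father's ABO genotype from AB × AO: 1/4 AA, 1/4 AB, 1/4 AO, 1/4 BO.
Crossing each possibility with the mother AA and summing P(type A): 1/4·1 + 1/4·1/2 + 1/4·1 + 1/4·1/2 = 3/4.

3/4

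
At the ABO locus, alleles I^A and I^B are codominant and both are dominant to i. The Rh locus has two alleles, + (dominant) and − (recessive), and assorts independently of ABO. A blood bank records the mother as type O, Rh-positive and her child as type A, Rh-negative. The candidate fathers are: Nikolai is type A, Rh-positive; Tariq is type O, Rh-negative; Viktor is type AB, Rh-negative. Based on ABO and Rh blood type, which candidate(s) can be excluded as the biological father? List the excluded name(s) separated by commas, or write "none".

A candidate is excluded only if no genotype consistent with his phenotype could produce a type A, Rh-negative child with a type O, Rh-positive mother.
Tariq (type O, Rh-): no genotype consistent with that phenotype can produce a type-A Rh- child with a type-O mother.

Tariq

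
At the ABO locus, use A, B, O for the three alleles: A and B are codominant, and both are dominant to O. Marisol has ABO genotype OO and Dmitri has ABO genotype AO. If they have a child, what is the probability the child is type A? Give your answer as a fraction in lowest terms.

ABO cross OO × AO → offspring phenotypes: 1/2 O, 1/2 A.
So P(type A) = 1/2.

1/2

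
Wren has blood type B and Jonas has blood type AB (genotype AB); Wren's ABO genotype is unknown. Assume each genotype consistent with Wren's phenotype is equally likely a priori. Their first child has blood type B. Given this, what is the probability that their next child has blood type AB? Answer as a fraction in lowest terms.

3/8

Possible genotypes: Wren ∈ {BB, BO}; Jonas ∈ {AB}.
Weight each parental genotype pair by prior × P(type-B child):
  BB × AB: posterior weight 1/2; P(next child type AB) = 1/2.
  BO × AB: posterior weight 1/2; P(next child type AB) = 1/4.
Weighted sum = 3/8.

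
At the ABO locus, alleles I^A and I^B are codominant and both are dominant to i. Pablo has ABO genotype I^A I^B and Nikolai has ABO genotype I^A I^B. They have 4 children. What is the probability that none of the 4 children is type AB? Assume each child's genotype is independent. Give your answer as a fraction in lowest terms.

1/16

ABO cross I^A I^B × I^A I^B → 1/4 A, 1/4 B, 1/2 AB.
So P(type AB) = 1/2 per child.
P(not type AB) = 1/2 for one child; (1/2)^4 = 1/16.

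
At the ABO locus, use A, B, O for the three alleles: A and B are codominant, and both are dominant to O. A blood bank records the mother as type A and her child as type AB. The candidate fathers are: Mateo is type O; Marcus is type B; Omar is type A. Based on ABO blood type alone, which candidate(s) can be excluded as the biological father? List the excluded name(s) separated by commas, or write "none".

A candidate is excluded only if no genotype consistent with his phenotype could produce a type AB child with a type A mother.
Mateo (type O): no genotype consistent with that phenotype can produce a type-AB child with a type-A mother.
Omar (type A): no genotype consistent with that phenotype can produce a type-AB child with a type-A mother.

Mateo, Omar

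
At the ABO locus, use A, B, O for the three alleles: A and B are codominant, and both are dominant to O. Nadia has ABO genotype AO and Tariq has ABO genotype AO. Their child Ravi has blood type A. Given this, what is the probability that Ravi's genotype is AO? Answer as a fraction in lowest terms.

2/3

Cross AO × AO → 1/4 AA, 1/2 AO, 1/4 OO.
Type-A genotypes among offspring: AA (1/4), AO (1/2); total 3/4.
P(AO | type A) = (1/2) / (3/4) = 2/3.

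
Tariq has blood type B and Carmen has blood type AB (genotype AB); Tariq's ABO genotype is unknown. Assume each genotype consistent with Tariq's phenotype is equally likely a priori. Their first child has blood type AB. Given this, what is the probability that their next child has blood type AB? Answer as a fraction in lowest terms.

Possible genotypes: Tariq ∈ {BB, BO}; Carmen ∈ {AB}.
Weight each parental genotype pair by prior × P(type-AB child):
  BB × AB: posterior weight 2/3; P(next child type AB) = 1/2.
  BO × AB: posterior weight 1/3; P(next child type AB) = 1/4.
Weighted sum = 5/12.

5/12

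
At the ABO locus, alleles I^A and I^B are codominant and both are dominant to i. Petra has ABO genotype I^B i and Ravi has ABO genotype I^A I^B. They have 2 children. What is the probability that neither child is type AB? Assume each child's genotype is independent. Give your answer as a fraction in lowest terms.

ABO cross I^B i × I^A I^B → 1/4 A, 1/2 B, 1/4 AB.
So P(type AB) = 1/4 per child.
P(not type AB) = 3/4 for one child; (3/4)^2 = 9/16.

9/16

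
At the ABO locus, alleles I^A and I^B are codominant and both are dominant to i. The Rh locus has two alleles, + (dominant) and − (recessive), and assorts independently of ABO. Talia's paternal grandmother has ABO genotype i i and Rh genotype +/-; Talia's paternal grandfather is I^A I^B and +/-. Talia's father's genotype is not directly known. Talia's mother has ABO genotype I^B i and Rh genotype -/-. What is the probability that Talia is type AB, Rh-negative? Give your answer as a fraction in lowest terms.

1/16

Talia's father's ABO genotype from i i × I^A I^B: 1/2 I^A i, 1/2 I^B i.
Crossing each possibility with the mother I^B i and summing P(type AB): 1/2·1/4 + 1/2·0 = 1/8.
Similarly for Rh via the father's Rh distribution: P(Rh-) = 1/2.
Independent loci: 1/8 × 1/2 = 1/16.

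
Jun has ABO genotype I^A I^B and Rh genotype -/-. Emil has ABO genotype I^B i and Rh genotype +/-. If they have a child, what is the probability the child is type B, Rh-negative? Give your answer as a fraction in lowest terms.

ABO cross I^A I^B × I^B i → offspring phenotypes: 1/4 A, 1/2 B, 1/4 AB.
Rh cross -/- × +/- → 1/2 Rh+, 1/2 Rh-.
Independent loci: P(type B, Rh-negative) = 1/2 × 1/2 = 1/4.

1/4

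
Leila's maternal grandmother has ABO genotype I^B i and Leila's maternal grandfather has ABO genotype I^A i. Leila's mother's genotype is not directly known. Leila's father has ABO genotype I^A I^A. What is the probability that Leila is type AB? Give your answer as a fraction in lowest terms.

1/4

Leila's mother's ABO genotype from I^B i × I^A i: 1/4 I^A I^B, 1/4 I^A i, 1/4 I^B i, 1/4 i i.
Crossing each possibility with the father I^A I^A and summing P(type AB): 1/4·1/2 + 1/4·0 + 1/4·1/2 + 1/4·0 = 1/4.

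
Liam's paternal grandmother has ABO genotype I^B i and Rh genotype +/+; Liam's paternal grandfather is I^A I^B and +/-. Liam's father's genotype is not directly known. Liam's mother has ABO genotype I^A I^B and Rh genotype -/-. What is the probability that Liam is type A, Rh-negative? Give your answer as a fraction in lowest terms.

Liam's father's ABO genotype from I^B i × I^A I^B: 1/4 I^A I^B, 1/4 I^A i, 1/4 I^B I^B, 1/4 I^B i.
Crossing each possibility with the mother I^A I^B and summing P(type A): 1/4·1/4 + 1/4·1/2 + 1/4·0 + 1/4·1/4 = 1/4.
Similarly for Rh via the father's Rh distribution: P(Rh-) = 1/4.
Independent loci: 1/4 × 1/4 = 1/16.

1/16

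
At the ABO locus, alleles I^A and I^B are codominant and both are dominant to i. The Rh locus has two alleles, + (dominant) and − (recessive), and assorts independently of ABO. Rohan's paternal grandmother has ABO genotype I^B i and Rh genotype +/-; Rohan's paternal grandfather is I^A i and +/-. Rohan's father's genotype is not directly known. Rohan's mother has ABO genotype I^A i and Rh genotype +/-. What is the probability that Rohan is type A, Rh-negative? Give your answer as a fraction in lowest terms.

1/8

Rohan's father's ABO genotype from I^B i × I^A i: 1/4 I^A I^B, 1/4 I^A i, 1/4 I^B i, 1/4 i i.
Crossing each possibility with the mother I^A i and summing P(type A): 1/4·1/2 + 1/4·3/4 + 1/4·1/4 + 1/4·1/2 = 1/2.
Similarly for Rh via the father's Rh distribution: P(Rh-) = 1/4.
Independent loci: 1/2 × 1/4 = 1/8.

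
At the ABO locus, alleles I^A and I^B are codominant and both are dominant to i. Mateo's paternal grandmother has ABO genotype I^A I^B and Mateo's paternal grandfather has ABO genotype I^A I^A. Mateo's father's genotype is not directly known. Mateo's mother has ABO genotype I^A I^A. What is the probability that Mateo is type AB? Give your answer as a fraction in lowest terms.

Mateo's father's ABO genotype from I^A I^B × I^A I^A: 1/2 I^A I^A, 1/2 I^A I^B.
Crossing each possibility with the mother I^A I^A and summing P(type AB): 1/2·0 + 1/2·1/2 = 1/4.

1/4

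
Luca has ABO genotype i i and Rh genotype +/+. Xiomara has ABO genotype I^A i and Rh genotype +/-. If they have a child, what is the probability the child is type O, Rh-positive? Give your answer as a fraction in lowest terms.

1/2

ABO cross i i × I^A i → offspring phenotypes: 1/2 O, 1/2 A.
Rh cross +/+ × +/- → 1 Rh+.
Independent loci: P(type O, Rh-positive) = 1/2 × 1 = 1/2.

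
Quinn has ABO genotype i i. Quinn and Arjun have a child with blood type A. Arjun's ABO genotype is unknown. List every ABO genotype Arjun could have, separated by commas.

I^A I^A, I^A I^B, I^A i

For each candidate genotype of Arjun, check whether crossing it with i i can produce every observed child phenotype.
  I^A I^A → possible child types {A} ✓
  I^A I^B → possible child types {A, B} ✓
  I^A i → possible child types {O, A} ✓
  I^B I^B → possible child types {B} ✗
  I^B i → possible child types {O, B} ✗
  i i → possible child types {O} ✗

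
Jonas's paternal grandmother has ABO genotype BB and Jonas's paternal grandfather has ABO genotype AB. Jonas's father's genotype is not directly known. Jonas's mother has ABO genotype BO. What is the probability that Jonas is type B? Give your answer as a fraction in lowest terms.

3/4

Jonas's father's ABO genotype from BB × AB: 1/2 AB, 1/2 BB.
Crossing each possibility with the mother BO and summing P(type B): 1/2·1/2 + 1/2·1 = 3/4.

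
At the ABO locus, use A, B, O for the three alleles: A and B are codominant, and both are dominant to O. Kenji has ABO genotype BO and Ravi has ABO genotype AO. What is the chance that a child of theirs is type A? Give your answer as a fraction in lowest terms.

1/4

ABO cross BO × AO → offspring phenotypes: 1/4 O, 1/4 A, 1/4 B, 1/4 AB.
So P(type A) = 1/4.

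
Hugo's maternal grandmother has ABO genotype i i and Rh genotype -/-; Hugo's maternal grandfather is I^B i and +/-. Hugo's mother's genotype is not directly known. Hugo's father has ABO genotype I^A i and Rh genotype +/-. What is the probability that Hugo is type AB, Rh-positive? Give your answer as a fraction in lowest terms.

Hugo's mother's ABO genotype from i i × I^B i: 1/2 I^B i, 1/2 i i.
Crossing each possibility with the father I^A i and summing P(type AB): 1/2·1/4 + 1/2·0 = 1/8.
Similarly for Rh via the mother's Rh distribution: P(Rh+) = 5/8.
Independent loci: 1/8 × 5/8 = 5/64.

5/64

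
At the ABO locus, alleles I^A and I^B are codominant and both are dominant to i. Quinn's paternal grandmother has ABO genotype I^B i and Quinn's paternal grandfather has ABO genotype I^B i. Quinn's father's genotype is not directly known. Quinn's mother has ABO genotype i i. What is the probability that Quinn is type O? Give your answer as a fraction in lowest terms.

Quinn's father's ABO genotype from I^B i × I^B i: 1/4 I^B I^B, 1/2 I^B i, 1/4 i i.
Crossing each possibility with the mother i i and summing P(type O): 1/4·0 + 1/2·1/2 + 1/4·1 = 1/2.

1/2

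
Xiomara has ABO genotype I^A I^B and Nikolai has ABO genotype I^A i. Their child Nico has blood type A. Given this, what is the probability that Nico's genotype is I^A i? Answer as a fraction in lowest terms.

Cross I^A I^B × I^A i → 1/4 I^A I^A, 1/4 I^A I^B, 1/4 I^A i, 1/4 I^B i.
Type-A genotypes among offspring: I^A I^A (1/4), I^A i (1/4); total 1/2.
P(I^A i | type A) = (1/4) / (1/2) = 1/2.

1/2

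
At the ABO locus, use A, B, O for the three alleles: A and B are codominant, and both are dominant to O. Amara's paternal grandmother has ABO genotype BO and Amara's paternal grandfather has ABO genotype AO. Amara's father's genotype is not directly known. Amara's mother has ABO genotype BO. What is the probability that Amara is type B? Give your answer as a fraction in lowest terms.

1/2

Amara's father's ABO genotype from BO × AO: 1/4 AB, 1/4 AO, 1/4 BO, 1/4 OO.
Crossing each possibility with the mother BO and summing P(type B): 1/4·1/2 + 1/4·1/4 + 1/4·3/4 + 1/4·1/2 = 1/2.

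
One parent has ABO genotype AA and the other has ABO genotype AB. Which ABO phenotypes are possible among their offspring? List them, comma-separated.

Gametes from AA × AB give offspring ABO genotypes AA, AB, i.e. phenotypes A, AB.

A, AB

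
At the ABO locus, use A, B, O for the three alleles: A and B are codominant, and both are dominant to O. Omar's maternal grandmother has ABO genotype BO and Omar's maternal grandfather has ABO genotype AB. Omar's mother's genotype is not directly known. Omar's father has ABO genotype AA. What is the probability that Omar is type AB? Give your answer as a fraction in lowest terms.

1/2

Omar's mother's ABO genotype from BO × AB: 1/4 AB, 1/4 AO, 1/4 BB, 1/4 BO.
Crossing each possibility with the father AA and summing P(type AB): 1/4·1/2 + 1/4·0 + 1/4·1 + 1/4·1/2 = 1/2.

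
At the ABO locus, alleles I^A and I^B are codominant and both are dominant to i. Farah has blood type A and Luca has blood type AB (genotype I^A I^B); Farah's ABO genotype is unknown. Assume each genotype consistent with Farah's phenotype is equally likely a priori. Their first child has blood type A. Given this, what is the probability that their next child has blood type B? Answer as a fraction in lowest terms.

Possible genotypes: Farah ∈ {I^A I^A, I^A i}; Luca ∈ {I^A I^B}.
Weight each parental genotype pair by prior × P(type-A child):
  I^A I^A × I^A I^B: posterior weight 1/2; P(next child type B) = 0.
  I^A i × I^A I^B: posterior weight 1/2; P(next child type B) = 1/4.
Weighted sum = 1/8.

1/8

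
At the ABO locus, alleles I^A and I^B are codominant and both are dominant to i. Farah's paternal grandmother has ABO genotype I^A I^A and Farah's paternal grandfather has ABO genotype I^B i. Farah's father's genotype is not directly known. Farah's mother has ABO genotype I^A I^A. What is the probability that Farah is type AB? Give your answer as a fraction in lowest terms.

Farah's father's ABO genotype from I^A I^A × I^B i: 1/2 I^A I^B, 1/2 I^A i.
Crossing each possibility with the mother I^A I^A and summing P(type AB): 1/2·1/2 + 1/2·0 = 1/4.

1/4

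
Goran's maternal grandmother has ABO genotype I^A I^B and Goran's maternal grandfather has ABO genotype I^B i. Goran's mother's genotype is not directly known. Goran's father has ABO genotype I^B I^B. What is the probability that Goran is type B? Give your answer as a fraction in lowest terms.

3/4

Goran's mother's ABO genotype from I^A I^B × I^B i: 1/4 I^A I^B, 1/4 I^A i, 1/4 I^B I^B, 1/4 I^B i.
Crossing each possibility with the father I^B I^B and summing P(type B): 1/4·1/2 + 1/4·1/2 + 1/4·1 + 1/4·1 = 3/4.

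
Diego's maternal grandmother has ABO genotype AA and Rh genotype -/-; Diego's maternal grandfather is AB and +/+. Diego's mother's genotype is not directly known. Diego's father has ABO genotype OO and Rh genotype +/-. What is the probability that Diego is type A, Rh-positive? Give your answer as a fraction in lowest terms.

9/16

Diego's mother's ABO genotype from AA × AB: 1/2 AA, 1/2 AB.
Crossing each possibility with the father OO and summing P(type A): 1/2·1 + 1/2·1/2 = 3/4.
Similarly for Rh via the mother's Rh distribution: P(Rh+) = 3/4.
Independent loci: 3/4 × 3/4 = 9/16.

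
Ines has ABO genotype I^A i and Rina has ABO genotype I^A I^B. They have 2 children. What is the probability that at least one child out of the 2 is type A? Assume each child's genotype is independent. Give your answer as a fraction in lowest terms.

ABO cross I^A i × I^A I^B → 1/2 A, 1/4 B, 1/4 AB.
So P(type A) = 1/2 per child.
P(none) = (1/2)^2 = 1/4; P(at least one) = 1 − 1/4 = 3/4.

3/4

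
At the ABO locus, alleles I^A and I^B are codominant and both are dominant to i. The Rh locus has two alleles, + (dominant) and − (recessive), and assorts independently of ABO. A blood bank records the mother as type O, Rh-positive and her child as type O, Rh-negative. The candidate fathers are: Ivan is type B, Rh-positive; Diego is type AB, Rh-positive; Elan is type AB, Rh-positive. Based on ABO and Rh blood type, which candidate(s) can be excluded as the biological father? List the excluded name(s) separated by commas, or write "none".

A candidate is excluded only if no genotype consistent with his phenotype could produce a type O, Rh-negative child with a type O, Rh-positive mother.
Diego (type AB, Rh+): no genotype consistent with that phenotype can produce a type-O Rh- child with a type-O mother.
Elan (type AB, Rh+): no genotype consistent with that phenotype can produce a type-O Rh- child with a type-O mother.

Diego, Elan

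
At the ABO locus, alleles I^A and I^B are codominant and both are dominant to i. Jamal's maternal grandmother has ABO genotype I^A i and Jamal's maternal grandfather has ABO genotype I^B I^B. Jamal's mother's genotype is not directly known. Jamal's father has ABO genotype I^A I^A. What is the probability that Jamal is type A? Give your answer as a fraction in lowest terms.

Jamal's mother's ABO genotype from I^A i × I^B I^B: 1/2 I^A I^B, 1/2 I^B i.
Crossing each possibility with the father I^A I^A and summing P(type A): 1/2·1/2 + 1/2·1/2 = 1/2.

1/2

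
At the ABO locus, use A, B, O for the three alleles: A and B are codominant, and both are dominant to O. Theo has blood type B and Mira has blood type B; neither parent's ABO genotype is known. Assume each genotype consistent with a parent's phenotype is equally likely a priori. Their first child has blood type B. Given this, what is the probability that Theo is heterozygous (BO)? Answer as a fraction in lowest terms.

Possible genotypes: Theo ∈ {BB, BO}; Mira ∈ {BB, BO}.
Weight each parental genotype pair by prior × P(type-B child):
  BB × BB: posterior weight 4/15.
  BB × BO: posterior weight 4/15.
  BO × BB: posterior weight 4/15.
  BO × BO: posterior weight 1/5.
Sum the posterior weight over pairs where Theo is BO: 7/15.

7/15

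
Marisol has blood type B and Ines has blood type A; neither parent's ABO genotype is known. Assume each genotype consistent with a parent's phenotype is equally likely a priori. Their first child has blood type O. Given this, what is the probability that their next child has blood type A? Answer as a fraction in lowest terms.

1/4

Possible genotypes: Marisol ∈ {BB, BO}; Ines ∈ {AA, AO}.
Weight each parental genotype pair by prior × P(type-O child):
  BO × AO: posterior weight 1; P(next child type A) = 1/4.
Weighted sum = 1/4.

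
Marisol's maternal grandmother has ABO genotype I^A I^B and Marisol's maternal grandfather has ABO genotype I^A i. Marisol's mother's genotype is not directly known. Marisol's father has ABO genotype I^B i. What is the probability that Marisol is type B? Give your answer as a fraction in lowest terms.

3/8

Marisol's mother's ABO genotype from I^A I^B × I^A i: 1/4 I^A I^A, 1/4 I^A I^B, 1/4 I^A i, 1/4 I^B i.
Crossing each possibility with the father I^B i and summing P(type B): 1/4·0 + 1/4·1/2 + 1/4·1/4 + 1/4·3/4 = 3/8.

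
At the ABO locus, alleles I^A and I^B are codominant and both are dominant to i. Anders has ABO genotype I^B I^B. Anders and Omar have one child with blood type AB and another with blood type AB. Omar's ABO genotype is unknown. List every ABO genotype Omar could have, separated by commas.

I^A I^A, I^A I^B, I^A i

For each candidate genotype of Omar, check whether crossing it with I^B I^B can produce every observed child phenotype.
  I^A I^A → possible child types {AB} ✓
  I^A I^B → possible child types {B, AB} ✓
  I^A i → possible child types {B, AB} ✓
  I^B I^B → possible child types {B} ✗
  I^B i → possible child types {B} ✗
  i i → possible child types {B} ✗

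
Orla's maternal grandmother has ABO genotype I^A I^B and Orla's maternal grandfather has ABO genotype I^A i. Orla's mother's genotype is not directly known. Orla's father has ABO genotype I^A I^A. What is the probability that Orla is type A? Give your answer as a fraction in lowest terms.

Orla's mother's ABO genotype from I^A I^B × I^A i: 1/4 I^A I^A, 1/4 I^A I^B, 1/4 I^A i, 1/4 I^B i.
Crossing each possibility with the father I^A I^A and summing P(type A): 1/4·1 + 1/4·1/2 + 1/4·1 + 1/4·1/2 = 3/4.

3/4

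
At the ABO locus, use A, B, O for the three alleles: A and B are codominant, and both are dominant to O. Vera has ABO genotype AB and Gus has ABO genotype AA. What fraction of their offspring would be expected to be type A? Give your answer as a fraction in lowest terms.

ABO cross AB × AA → offspring phenotypes: 1/2 A, 1/2 AB.
So P(type A) = 1/2.

1/2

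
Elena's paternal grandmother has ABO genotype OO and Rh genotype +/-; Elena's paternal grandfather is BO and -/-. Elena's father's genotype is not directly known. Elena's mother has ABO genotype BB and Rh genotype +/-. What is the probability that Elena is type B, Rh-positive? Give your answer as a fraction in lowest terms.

Elena's father's ABO genotype from OO × BO: 1/2 BO, 1/2 OO.
Crossing each possibility with the mother BB and summing P(type B): 1/2·1 + 1/2·1 = 1.
Similarly for Rh via the father's Rh distribution: P(Rh+) = 5/8.
Independent loci: 1 × 5/8 = 5/8.

5/8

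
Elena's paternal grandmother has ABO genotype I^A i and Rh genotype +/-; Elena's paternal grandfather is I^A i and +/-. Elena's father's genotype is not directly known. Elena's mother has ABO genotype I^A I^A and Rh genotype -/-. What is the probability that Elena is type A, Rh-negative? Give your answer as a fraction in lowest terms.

Elena's father's ABO genotype from I^A i × I^A i: 1/4 I^A I^A, 1/2 I^A i, 1/4 i i.
Crossing each possibility with the mother I^A I^A and summing P(type A): 1/4·1 + 1/2·1 + 1/4·1 = 1.
Similarly for Rh via the father's Rh distribution: P(Rh-) = 1/2.
Independent loci: 1 × 1/2 = 1/2.

1/2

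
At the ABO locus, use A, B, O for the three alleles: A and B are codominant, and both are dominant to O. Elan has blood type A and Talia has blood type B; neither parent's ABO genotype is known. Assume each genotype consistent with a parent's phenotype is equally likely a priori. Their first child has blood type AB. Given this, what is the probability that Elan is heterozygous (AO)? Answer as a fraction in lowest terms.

1/3

Possible genotypes: Elan ∈ {AA, AO}; Talia ∈ {BB, BO}.
Weight each parental genotype pair by prior × P(type-AB child):
  AA × BB: posterior weight 4/9.
  AA × BO: posterior weight 2/9.
  AO × BB: posterior weight 2/9.
  AO × BO: posterior weight 1/9.
Sum the posterior weight over pairs where Elan is AO: 1/3.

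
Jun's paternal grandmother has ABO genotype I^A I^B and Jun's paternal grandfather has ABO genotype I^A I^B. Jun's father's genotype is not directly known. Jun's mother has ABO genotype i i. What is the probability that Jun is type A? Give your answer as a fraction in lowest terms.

1/2

Jun's father's ABO genotype from I^A I^B × I^A I^B: 1/4 I^A I^A, 1/2 I^A I^B, 1/4 I^B I^B.
Crossing each possibility with the mother i i and summing P(type A): 1/4·1 + 1/2·1/2 + 1/4·0 = 1/2.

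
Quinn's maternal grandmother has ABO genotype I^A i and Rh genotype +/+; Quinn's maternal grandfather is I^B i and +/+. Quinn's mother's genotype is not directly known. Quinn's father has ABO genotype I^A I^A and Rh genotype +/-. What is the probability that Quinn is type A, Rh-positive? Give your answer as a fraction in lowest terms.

Quinn's mother's ABO genotype from I^A i × I^B i: 1/4 I^A I^B, 1/4 I^A i, 1/4 I^B i, 1/4 i i.
Crossing each possibility with the father I^A I^A and summing P(type A): 1/4·1/2 + 1/4·1 + 1/4·1/2 + 1/4·1 = 3/4.
Similarly for Rh via the mother's Rh distribution: P(Rh+) = 1.
Independent loci: 3/4 × 1 = 3/4.

3/4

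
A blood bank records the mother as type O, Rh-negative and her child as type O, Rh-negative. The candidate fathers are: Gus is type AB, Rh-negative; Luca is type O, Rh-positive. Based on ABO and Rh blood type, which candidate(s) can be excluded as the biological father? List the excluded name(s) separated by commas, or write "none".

Gus

A candidate is excluded only if no genotype consistent with his phenotype could produce a type O, Rh-negative child with a type O, Rh-negative mother.
Gus (type AB, Rh-): no genotype consistent with that phenotype can produce a type-O Rh- child with a type-O mother.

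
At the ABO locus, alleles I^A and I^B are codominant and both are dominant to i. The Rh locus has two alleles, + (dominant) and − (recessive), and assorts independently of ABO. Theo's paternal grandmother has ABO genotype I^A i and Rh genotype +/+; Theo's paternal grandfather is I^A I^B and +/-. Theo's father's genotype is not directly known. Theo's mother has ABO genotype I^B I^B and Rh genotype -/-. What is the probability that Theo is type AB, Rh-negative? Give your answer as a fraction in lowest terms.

Theo's father's ABO genotype from I^A i × I^A I^B: 1/4 I^A I^A, 1/4 I^A I^B, 1/4 I^A i, 1/4 I^B i.
Crossing each possibility with the mother I^B I^B and summing P(type AB): 1/4·1 + 1/4·1/2 + 1/4·1/2 + 1/4·0 = 1/2.
Similarly for Rh via the father's Rh distribution: P(Rh-) = 1/4.
Independent loci: 1/2 × 1/4 = 1/8.

1/8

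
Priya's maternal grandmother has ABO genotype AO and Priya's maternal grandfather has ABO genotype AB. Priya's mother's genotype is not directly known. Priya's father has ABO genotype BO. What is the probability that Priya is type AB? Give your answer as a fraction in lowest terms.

1/4

Priya's mother's ABO genotype from AO × AB: 1/4 AA, 1/4 AB, 1/4 AO, 1/4 BO.
Crossing each possibility with the father BO and summing P(type AB): 1/4·1/2 + 1/4·1/4 + 1/4·1/4 + 1/4·0 = 1/4.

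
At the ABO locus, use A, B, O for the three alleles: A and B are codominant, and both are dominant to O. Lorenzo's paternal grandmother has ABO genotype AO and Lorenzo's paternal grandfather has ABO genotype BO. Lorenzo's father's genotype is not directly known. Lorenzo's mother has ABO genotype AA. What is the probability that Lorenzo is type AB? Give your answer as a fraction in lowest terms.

Lorenzo's father's ABO genotype from AO × BO: 1/4 AB, 1/4 AO, 1/4 BO, 1/4 OO.
Crossing each possibility with the mother AA and summing P(type AB): 1/4·1/2 + 1/4·0 + 1/4·1/2 + 1/4·0 = 1/4.

1/4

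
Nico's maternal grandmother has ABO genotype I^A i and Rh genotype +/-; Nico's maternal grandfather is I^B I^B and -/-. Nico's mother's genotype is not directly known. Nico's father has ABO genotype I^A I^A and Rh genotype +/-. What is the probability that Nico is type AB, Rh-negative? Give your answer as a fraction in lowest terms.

3/16

Nico's mother's ABO genotype from I^A i × I^B I^B: 1/2 I^A I^B, 1/2 I^B i.
Crossing each possibility with the father I^A I^A and summing P(type AB): 1/2·1/2 + 1/2·1/2 = 1/2.
Similarly for Rh via the mother's Rh distribution: P(Rh-) = 3/8.
Independent loci: 1/2 × 3/8 = 3/16.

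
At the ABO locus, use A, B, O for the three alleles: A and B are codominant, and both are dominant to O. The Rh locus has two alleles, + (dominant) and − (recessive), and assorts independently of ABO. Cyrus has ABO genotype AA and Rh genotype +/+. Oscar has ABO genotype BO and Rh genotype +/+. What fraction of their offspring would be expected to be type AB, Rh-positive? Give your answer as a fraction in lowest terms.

ABO cross AA × BO → offspring phenotypes: 1/2 A, 1/2 AB.
Rh cross +/+ × +/+ → 1 Rh+.
Independent loci: P(type AB, Rh-positive) = 1/2 × 1 = 1/2.

1/2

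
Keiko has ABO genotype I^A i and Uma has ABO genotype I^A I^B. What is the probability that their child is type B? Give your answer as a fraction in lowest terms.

1/4

ABO cross I^A i × I^A I^B → offspring phenotypes: 1/2 A, 1/4 B, 1/4 AB.
So P(type B) = 1/4.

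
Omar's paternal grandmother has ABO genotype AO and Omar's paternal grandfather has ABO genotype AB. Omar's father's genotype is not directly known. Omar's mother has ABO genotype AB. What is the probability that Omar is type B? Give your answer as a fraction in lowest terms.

Omar's father's ABO genotype from AO × AB: 1/4 AA, 1/4 AB, 1/4 AO, 1/4 BO.
Crossing each possibility with the mother AB and summing P(type B): 1/4·0 + 1/4·1/4 + 1/4·1/4 + 1/4·1/2 = 1/4.

1/4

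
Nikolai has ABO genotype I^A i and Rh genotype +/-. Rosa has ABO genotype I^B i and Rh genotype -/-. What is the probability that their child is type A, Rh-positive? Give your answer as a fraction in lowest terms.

1/8

ABO cross I^A i × I^B i → offspring phenotypes: 1/4 O, 1/4 A, 1/4 B, 1/4 AB.
Rh cross +/- × -/- → 1/2 Rh+, 1/2 Rh-.
Independent loci: P(type A, Rh-positive) = 1/4 × 1/2 = 1/8.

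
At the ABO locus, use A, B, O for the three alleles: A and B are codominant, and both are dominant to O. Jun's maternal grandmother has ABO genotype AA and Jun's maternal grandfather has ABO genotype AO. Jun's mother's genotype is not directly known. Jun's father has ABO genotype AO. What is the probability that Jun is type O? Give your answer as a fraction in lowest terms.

1/8

Jun's mother's ABO genotype from AA × AO: 1/2 AA, 1/2 AO.
Crossing each possibility with the father AO and summing P(type O): 1/2·0 + 1/2·1/4 = 1/8.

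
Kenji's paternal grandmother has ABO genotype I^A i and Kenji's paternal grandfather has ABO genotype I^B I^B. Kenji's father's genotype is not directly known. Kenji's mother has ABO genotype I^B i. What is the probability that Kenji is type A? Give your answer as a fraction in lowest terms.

Kenji's father's ABO genotype from I^A i × I^B I^B: 1/2 I^A I^B, 1/2 I^B i.
Crossing each possibility with the mother I^B i and summing P(type A): 1/2·1/4 + 1/2·0 = 1/8.

1/8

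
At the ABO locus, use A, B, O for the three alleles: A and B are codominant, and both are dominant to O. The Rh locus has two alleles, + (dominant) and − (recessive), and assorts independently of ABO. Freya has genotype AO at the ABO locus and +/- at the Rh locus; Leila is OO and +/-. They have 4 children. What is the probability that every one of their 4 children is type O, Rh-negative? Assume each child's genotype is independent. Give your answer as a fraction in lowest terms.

ABO cross AO × OO → 1/2 O, 1/2 A.
Rh cross +/- × +/- → 3/4 Rh+, 1/4 Rh-; so P(type O, Rh-negative) = 1/2 × 1/4 = 1/8 per child.
All 4 independent: (1/8)^4 = 1/4096.

1/4096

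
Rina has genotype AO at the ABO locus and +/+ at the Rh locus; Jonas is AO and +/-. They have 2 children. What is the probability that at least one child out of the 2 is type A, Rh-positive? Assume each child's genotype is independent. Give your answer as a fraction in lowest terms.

ABO cross AO × AO → 1/4 O, 3/4 A.
Rh cross +/+ × +/- → 1 Rh+; so P(type A, Rh-positive) = 3/4 × 1 = 3/4 per child.
P(none) = (1/4)^2 = 1/16; P(at least one) = 1 − 1/16 = 15/16.

15/16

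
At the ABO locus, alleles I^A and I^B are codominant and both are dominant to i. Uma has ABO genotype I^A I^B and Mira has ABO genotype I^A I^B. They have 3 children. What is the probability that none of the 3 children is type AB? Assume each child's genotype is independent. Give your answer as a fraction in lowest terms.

ABO cross I^A I^B × I^A I^B → 1/4 A, 1/4 B, 1/2 AB.
So P(type AB) = 1/2 per child.
P(not type AB) = 1/2 for one child; (1/2)^3 = 1/8.

1/8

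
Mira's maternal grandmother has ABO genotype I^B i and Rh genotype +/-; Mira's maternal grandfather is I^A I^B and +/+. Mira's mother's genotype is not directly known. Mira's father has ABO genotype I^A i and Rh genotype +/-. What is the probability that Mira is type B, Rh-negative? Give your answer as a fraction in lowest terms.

1/32

Mira's mother's ABO genotype from I^B i × I^A I^B: 1/4 I^A I^B, 1/4 I^A i, 1/4 I^B I^B, 1/4 I^B i.
Crossing each possibility with the father I^A i and summing P(type B): 1/4·1/4 + 1/4·0 + 1/4·1/2 + 1/4·1/4 = 1/4.
Similarly for Rh via the mother's Rh distribution: P(Rh-) = 1/8.
Independent loci: 1/4 × 1/8 = 1/32.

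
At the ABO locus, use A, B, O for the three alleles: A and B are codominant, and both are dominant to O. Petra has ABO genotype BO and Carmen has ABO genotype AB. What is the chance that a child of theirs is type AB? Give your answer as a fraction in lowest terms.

ABO cross BO × AB → offspring phenotypes: 1/4 A, 1/2 B, 1/4 AB.
So P(type AB) = 1/4.

1/4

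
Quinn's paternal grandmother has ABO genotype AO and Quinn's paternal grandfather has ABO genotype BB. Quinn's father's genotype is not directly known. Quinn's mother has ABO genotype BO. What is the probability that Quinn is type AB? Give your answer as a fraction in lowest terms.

Quinn's father's ABO genotype from AO × BB: 1/2 AB, 1/2 BO.
Crossing each possibility with the mother BO and summing P(type AB): 1/2·1/4 + 1/2·0 = 1/8.

1/8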